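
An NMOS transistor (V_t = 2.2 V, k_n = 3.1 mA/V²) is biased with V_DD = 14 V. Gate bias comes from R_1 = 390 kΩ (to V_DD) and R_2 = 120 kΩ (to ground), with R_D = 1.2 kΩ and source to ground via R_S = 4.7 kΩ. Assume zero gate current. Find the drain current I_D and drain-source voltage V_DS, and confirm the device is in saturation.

V_G = V_DD·R_2/(R_1+R_2) = 14×120/510 = 3.29 V.
Assume saturation: I_D = (k_n/2)(V_GS − V_t)² with V_GS = V_G − I_D·R_S = 3.29 − 4.7·I_D.
Substituting gives 34.2·I_D² − 16.9·I_D + 1.86 = 0, with roots I_D = 0.164 or 0.331 mA.
The root I_D = 0.331 mA gives V_GS = 1.74 V ≤ V_t, so take I_D = 0.164 mA.
Then V_GS = 2.52 V and V_DS = V_DD − I_D(R_D+R_S) = 14 − 0.164×5.9 = 13 V.
Saturation requires V_DS ≥ V_GS − V_t = 0.325 V; 13 ≥ 0.325 ✓.

I_D ≈ 0.16 mA, V_DS ≈ 13 V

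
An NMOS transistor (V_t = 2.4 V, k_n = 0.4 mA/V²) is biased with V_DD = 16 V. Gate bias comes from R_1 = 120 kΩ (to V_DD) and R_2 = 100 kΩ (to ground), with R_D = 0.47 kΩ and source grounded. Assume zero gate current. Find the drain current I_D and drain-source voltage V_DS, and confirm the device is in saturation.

I_D ≈ 4.7 mA, V_DS ≈ 14 V

V_G = V_DD·R_2/(R_1+R_2) = 16×100/220 = 7.27 V. With the source grounded, V_GS = V_G = 7.27 V.
Assume saturation: I_D = (k_n/2)(V_GS − V_t)² = (0.4/2)×(7.27 − 2.4)² = 0.2×4.87² = 4.75 mA.
V_DS = V_DD − I_D·R_D = 16 − 4.75×0.47 = 13.8 V.
Saturation requires V_DS ≥ V_GS − V_t = 4.87 V; 13.8 ≥ 4.87 ✓.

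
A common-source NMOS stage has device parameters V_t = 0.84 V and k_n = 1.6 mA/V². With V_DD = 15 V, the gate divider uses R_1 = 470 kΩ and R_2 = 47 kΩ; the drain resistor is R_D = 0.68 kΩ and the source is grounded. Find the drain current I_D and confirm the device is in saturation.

I_D ≈ 0.22 mA

V_G = V_DD·R_2/(R_1+R_2) = 15×47/517 = 1.36 V. With the source grounded, V_GS = V_G = 1.36 V.
Assume saturation: I_D = (k_n/2)(V_GS − V_t)² = (1.6/2)×(1.36 − 0.84)² = 0.8×0.524² = 0.219 mA.
V_DS = V_DD − I_D·R_D = 15 − 0.219×0.68 = 14.9 V.
Saturation requires V_DS ≥ V_GS − V_t = 0.524 V; 14.9 ≥ 0.524 ✓.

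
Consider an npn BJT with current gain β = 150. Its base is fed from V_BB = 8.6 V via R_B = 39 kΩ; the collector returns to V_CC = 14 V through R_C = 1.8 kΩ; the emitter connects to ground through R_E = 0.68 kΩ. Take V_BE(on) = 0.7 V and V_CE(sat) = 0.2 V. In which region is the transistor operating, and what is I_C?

saturation; I_C ≈ 5.5 mA

Assume active: I_B = (8.6 − 0.7)/(39 + 151×0.68) = 0.0558 mA, I_C = β·I_B = 8.36 mA.
Then V_CE = 14 − 8.36×1.8 − 8.42×0.68 = -6.78 V < 0.2 V — the active assumption fails.
Re-solve with V_CE = 0.2 V. KCL at the emitter: V_E/R_E = (V_BB−0.7−V_E)/R_B + (V_CC−0.2−V_E)/R_C, giving V_E = 3.84 V.
I_C = (V_CC − 0.2 − V_E)/R_C = (13.8 − 3.84)/1.8 = 5.54 mA.
Check: I_B = (7.9 − 3.84)/39 = 0.104 mA, and β·I_B = 15.6 mA > I_C, confirming saturation.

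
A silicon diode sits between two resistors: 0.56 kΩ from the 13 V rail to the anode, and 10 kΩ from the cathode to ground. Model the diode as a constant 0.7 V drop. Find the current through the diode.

I ≈ 1.2 mA

The two resistors are in series with the diode, so KVL gives 13 = I·0.56 + 0.7 + I·10.
I = (13 − 0.7) / (0.56 + 10) kΩ = 12.3 / 10.6 = 1.16 mA.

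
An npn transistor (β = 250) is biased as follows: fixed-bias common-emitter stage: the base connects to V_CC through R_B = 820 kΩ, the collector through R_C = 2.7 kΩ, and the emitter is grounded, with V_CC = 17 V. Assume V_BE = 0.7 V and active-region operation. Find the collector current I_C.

I_C ≈ 5 mA

Base loop: V_CC = I_B·R_B + V_BE, so I_B = (17 − 0.7)/820 kΩ = 0.0199 mA.
In the active region I_C = β·I_B = 250 × 0.0199 = 4.97 mA.
Collector loop: V_CE = V_CC − I_C·R_C = 17 − 4.97×2.7 = 3.58 V.
Since V_CE = 3.58 V > V_CE(sat) ≈ 0.2 V, the transistor is in the active region as assumed.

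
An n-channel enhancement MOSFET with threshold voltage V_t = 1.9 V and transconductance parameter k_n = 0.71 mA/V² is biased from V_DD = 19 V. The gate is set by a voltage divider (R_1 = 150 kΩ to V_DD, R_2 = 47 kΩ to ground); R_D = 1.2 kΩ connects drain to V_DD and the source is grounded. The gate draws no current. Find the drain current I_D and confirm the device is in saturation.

I_D ≈ 2.5 mA

V_G = V_DD·R_2/(R_1+R_2) = 19×47/197 = 4.53 V. With the source grounded, V_GS = V_G = 4.53 V.
Assume saturation: I_D = (k_n/2)(V_GS − V_t)² = (0.71/2)×(4.53 − 1.9)² = 0.355×2.63² = 2.46 mA.
V_DS = V_DD − I_D·R_D = 19 − 2.46×1.2 = 16 V.
Saturation requires V_DS ≥ V_GS − V_t = 2.63 V; 16 ≥ 2.63 ✓.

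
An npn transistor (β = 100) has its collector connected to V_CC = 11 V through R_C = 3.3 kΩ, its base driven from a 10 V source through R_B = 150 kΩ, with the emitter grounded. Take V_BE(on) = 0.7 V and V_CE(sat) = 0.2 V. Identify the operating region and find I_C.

Assume active: I_B = (10 − 0.7)/150 = 0.062 mA, giving I_C = β·I_B = 6.2 mA.
But then V_CE = 11 − 6.2×3.3 = -9.46 V < V_CE(sat) = 0.2 V — impossible in the active region.
So the transistor is saturated. With V_CE = 0.2 V, I_C = (V_CC − 0.2)/R_C = 10.8/3.3 = 3.27 mA.
Check: β·I_B = 6.2 mA > I_C = 3.27 mA, confirming saturation.

saturation; I_C ≈ 3.3 mA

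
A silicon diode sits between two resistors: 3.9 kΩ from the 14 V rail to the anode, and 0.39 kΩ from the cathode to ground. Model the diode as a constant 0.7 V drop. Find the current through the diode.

The two resistors are in series with the diode, so KVL gives 14 = I·3.9 + 0.7 + I·0.39.
I = (14 − 0.7) / (3.9 + 0.39) kΩ = 13.3 / 4.29 = 3.1 mA.

I ≈ 3.1 mA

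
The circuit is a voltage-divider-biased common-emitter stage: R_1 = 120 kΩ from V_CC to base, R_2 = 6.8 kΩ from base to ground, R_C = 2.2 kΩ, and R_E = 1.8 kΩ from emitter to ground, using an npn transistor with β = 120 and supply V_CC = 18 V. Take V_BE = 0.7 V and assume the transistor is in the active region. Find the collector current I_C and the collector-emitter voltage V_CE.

I_C ≈ 0.14 mA, V_CE ≈ 17 V

Thevenize the base divider: V_Th = V_CC·R_2/(R_1+R_2) = 18×6.8/127 = 0.965 V, R_Th = R_1‖R_2 = 6.44 kΩ.
Base-emitter loop: V_Th = I_B·R_Th + V_BE + (β+1)I_B·R_E, so I_B = (0.965 − 0.7) / (6.44 + 121×1.8) = 0.00118 mA.
I_C = β·I_B = 120×0.00118 = 0.142 mA, and I_E = (β+1)I_B = 0.143 mA.
V_CE = V_CC − I_C·R_C − I_E·R_E = 18 − 0.142×2.2 − 0.143×1.8 = 17.4 V.
V_CE = 17.4 V > 0.2 V confirms active-region operation.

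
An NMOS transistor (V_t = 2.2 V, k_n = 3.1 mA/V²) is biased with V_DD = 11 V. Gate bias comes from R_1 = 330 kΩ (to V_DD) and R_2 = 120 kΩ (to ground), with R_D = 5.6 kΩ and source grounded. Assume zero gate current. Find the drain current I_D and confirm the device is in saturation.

V_G = V_DD·R_2/(R_1+R_2) = 11×120/450 = 2.93 V. With the source grounded, V_GS = V_G = 2.93 V.
Assume saturation: I_D = (k_n/2)(V_GS − V_t)² = (3.1/2)×(2.93 − 2.2)² = 1.55×0.733² = 0.834 mA.
V_DS = V_DD − I_D·R_D = 11 − 0.834×5.6 = 6.33 V.
Saturation requires V_DS ≥ V_GS − V_t = 0.733 V; 6.33 ≥ 0.733 ✓.

I_D ≈ 0.83 mA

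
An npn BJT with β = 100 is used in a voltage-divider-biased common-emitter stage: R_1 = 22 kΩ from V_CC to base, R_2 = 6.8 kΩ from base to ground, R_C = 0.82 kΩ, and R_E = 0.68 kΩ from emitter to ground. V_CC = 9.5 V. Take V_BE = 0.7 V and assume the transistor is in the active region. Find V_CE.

Thevenize the base divider: V_Th = V_CC·R_2/(R_1+R_2) = 9.5×6.8/28.8 = 2.24 V, R_Th = R_1‖R_2 = 5.19 kΩ.
Base-emitter loop: V_Th = I_B·R_Th + V_BE + (β+1)I_B·R_E, so I_B = (2.24 − 0.7) / (5.19 + 101×0.68) = 0.0209 mA.
I_C = β·I_B = 100×0.0209 = 2.09 mA, and I_E = (β+1)I_B = 2.11 mA.
V_CE = V_CC − I_C·R_C − I_E·R_E = 9.5 − 2.09×0.82 − 2.11×0.68 = 6.35 V.
V_CE = 6.35 V > 0.2 V confirms active-region operation.

V_CE ≈ 6.4 V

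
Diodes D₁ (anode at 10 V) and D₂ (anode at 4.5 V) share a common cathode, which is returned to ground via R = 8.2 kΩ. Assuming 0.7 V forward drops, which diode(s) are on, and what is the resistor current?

Only D₁ conducts; I_R ≈ 1.1 mA

Assume both conduct. Then node N would need to be at both 10−0.7 = 9.3 V and 4.5−0.7 = 3.8 V, which is impossible.
Assume only D₁ conducts: V_N = 10 − 0.7 = 9.3 V, so I_R = 9.3/8.2 = 1.13 mA.
Check D₂: its anode-to-cathode voltage is 4.5 − 9.3 = -4.8 V < 0.7 V, so it is off. The assumption is consistent.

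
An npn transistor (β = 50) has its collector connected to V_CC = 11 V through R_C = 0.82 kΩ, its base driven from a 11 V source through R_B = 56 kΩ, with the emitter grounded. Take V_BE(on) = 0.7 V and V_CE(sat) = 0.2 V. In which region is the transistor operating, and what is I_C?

Assume active. Base-emitter loop: I_B = (V_BB − V_BE)/R_B = (11 − 0.7)/56 = 0.184 mA.
I_C = β·I_B = 50×0.184 = 9.2 mA.
V_CE = V_CC − I_C·R_C = 11 − 9.2×0.82 = 3.46 V > V_CE(sat), so the active-region assumption holds.

active; I_C ≈ 9.2 mA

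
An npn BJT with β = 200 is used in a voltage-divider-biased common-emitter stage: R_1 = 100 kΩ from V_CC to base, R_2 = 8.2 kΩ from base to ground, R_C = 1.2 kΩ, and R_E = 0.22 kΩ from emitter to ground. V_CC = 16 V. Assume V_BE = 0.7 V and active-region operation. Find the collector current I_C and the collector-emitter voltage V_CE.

I_C ≈ 2 mA, V_CE ≈ 13 V

Thevenize the base divider: V_Th = V_CC·R_2/(R_1+R_2) = 16×8.2/108 = 1.21 V, R_Th = R_1‖R_2 = 7.58 kΩ.
Base-emitter loop: V_Th = I_B·R_Th + V_BE + (β+1)I_B·R_E, so I_B = (1.21 − 0.7) / (7.58 + 201×0.22) = 0.0099 mA.
I_C = β·I_B = 200×0.0099 = 1.98 mA, and I_E = (β+1)I_B = 1.99 mA.
V_CE = V_CC − I_C·R_C − I_E·R_E = 16 − 1.98×1.2 − 1.99×0.22 = 13.2 V.
V_CE = 13.2 V > 0.2 V confirms active-region operation.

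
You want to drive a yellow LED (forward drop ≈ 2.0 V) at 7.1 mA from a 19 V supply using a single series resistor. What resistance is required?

R ≈ 2.4 kΩ

The resistor drops V_S − V_D = 19 − 2.0 = 17 V at 7.1 mA.
R = 17 V / 7.1 mA = 2.39 kΩ.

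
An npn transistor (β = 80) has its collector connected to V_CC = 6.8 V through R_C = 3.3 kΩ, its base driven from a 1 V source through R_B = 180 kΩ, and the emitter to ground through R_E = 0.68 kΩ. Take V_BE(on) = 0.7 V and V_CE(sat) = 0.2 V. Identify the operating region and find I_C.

Assume active. Base-emitter loop: I_B = (V_BB − V_BE)/(R_B + (β+1)R_E) = (1 − 0.7)/(180 + 81×0.68) = 0.00128 mA.
I_C = β·I_B = 80×0.00128 = 0.102 mA.
V_CE = V_CC − I_C·R_C − I_E·R_E = 6.8 − 0.102×3.3 − 0.103×0.68 = 6.39 V > V_CE(sat), so the active-region assumption holds.

active; I_C ≈ 0.1 mA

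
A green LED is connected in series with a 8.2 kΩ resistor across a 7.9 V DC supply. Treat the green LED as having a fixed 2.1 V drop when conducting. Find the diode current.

KVL around the loop: 7.9 = V_D + I·R = 2.1 + I × 8.2 kΩ.
So I = (7.9 − 2.1) / 8.2 kΩ = 5.8 / 8.2 = 0.707 mA.

I ≈ 0.71 mA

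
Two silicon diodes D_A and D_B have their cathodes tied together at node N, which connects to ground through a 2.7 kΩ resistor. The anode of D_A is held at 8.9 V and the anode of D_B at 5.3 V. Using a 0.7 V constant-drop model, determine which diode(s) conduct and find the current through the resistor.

Only D_A conducts; I_R ≈ 3 mA

Assume both conduct. Then node N would need to be at both 8.9−0.7 = 8.2 V and 5.3−0.7 = 4.6 V, which is impossible.
Assume only D_A conducts: V_N = 8.9 − 0.7 = 8.2 V, so I_R = 8.2/2.7 = 3.04 mA.
Check D_B: its anode-to-cathode voltage is 5.3 − 8.2 = -2.9 V < 0.7 V, so it is off. The assumption is consistent.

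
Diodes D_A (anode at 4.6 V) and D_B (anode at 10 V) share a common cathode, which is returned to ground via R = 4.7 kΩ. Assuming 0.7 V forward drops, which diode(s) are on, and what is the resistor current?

Only D_B conducts; I_R ≈ 2 mA

Assume both conduct. Then node N would need to be at both 4.6−0.7 = 3.9 V and 10−0.7 = 9.3 V, which is impossible.
Assume only D_B conducts: V_N = 10 − 0.7 = 9.3 V, so I_R = 9.3/4.7 = 1.98 mA.
Check D_A: its anode-to-cathode voltage is 4.6 − 9.3 = -4.7 V < 0.7 V, so it is off. The assumption is consistent.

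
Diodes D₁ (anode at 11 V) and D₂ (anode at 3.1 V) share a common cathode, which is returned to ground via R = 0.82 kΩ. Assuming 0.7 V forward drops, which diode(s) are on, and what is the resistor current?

Only D₁ conducts; I_R ≈ 13 mA

Assume both conduct. Then node N would need to be at both 11−0.7 = 10.3 V and 3.1−0.7 = 2.4 V, which is impossible.
Assume only D₁ conducts: V_N = 11 − 0.7 = 10.3 V, so I_R = 10.3/0.82 = 12.6 mA.
Check D₂: its anode-to-cathode voltage is 3.1 − 10.3 = -7.2 V < 0.7 V, so it is off. The assumption is consistent.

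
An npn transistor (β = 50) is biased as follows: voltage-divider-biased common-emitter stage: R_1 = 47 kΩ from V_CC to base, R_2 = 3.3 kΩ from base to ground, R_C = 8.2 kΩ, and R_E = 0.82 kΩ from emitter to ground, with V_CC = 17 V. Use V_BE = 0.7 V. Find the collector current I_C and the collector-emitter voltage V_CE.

I_C ≈ 0.46 mA, V_CE ≈ 13 V

Thevenize the base divider: V_Th = V_CC·R_2/(R_1+R_2) = 17×3.3/50.3 = 1.12 V, R_Th = R_1‖R_2 = 3.08 kΩ.
Base-emitter loop: V_Th = I_B·R_Th + V_BE + (β+1)I_B·R_E, so I_B = (1.12 − 0.7) / (3.08 + 51×0.82) = 0.00925 mA.
I_C = β·I_B = 50×0.00925 = 0.462 mA, and I_E = (β+1)I_B = 0.472 mA.
V_CE = V_CC − I_C·R_C − I_E·R_E = 17 − 0.462×8.2 − 0.472×0.82 = 12.8 V.
V_CE = 12.8 V > 0.2 V confirms active-region operation.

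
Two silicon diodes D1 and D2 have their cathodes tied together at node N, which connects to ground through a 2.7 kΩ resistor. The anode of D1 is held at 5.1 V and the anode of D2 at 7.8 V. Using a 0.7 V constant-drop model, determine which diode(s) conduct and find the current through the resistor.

Only D2 conducts; I_R ≈ 2.6 mA

Assume both conduct. Then node N would need to be at both 5.1−0.7 = 4.4 V and 7.8−0.7 = 7.1 V, which is impossible.
Assume only D2 conducts: V_N = 7.8 − 0.7 = 7.1 V, so I_R = 7.1/2.7 = 2.63 mA.
Check D1: its anode-to-cathode voltage is 5.1 − 7.1 = -2 V < 0.7 V, so it is off. The assumption is consistent.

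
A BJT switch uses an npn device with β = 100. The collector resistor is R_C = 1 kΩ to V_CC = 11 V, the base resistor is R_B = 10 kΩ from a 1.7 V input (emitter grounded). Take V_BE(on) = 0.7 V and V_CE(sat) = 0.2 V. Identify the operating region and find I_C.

Assume active. Base-emitter loop: I_B = (V_BB − V_BE)/R_B = (1.7 − 0.7)/10 = 0.1 mA.
I_C = β·I_B = 100×0.1 = 10 mA.
V_CE = V_CC − I_C·R_C = 11 − 10×1 = 1 V > V_CE(sat), so the active-region assumption holds.

active; I_C ≈ 10 mA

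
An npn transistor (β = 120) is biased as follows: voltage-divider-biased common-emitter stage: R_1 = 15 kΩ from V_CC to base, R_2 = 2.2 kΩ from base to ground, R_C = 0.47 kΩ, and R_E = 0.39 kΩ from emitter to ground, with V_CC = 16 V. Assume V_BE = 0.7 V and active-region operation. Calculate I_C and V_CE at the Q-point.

I_C ≈ 3.3 mA, V_CE ≈ 13 V

Thevenize the base divider: V_Th = V_CC·R_2/(R_1+R_2) = 16×2.2/17.2 = 2.05 V, R_Th = R_1‖R_2 = 1.92 kΩ.
Base-emitter loop: V_Th = I_B·R_Th + V_BE + (β+1)I_B·R_E, so I_B = (2.05 − 0.7) / (1.92 + 121×0.39) = 0.0274 mA.
I_C = β·I_B = 120×0.0274 = 3.29 mA, and I_E = (β+1)I_B = 3.32 mA.
V_CE = V_CC − I_C·R_C − I_E·R_E = 16 − 3.29×0.47 − 3.32×0.39 = 13.2 V.
V_CE = 13.2 V > 0.2 V confirms active-region operation.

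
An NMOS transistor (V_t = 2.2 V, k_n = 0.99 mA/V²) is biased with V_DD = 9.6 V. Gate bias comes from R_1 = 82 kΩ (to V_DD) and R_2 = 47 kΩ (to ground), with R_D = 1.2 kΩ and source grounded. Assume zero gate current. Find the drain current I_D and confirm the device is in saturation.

I_D ≈ 0.83 mA

V_G = V_DD·R_2/(R_1+R_2) = 9.6×47/129 = 3.5 V. With the source grounded, V_GS = V_G = 3.5 V.
Assume saturation: I_D = (k_n/2)(V_GS − V_t)² = (0.99/2)×(3.5 − 2.2)² = 0.495×1.3² = 0.834 mA.
V_DS = V_DD − I_D·R_D = 9.6 − 0.834×1.2 = 8.6 V.
Saturation requires V_DS ≥ V_GS − V_t = 1.3 V; 8.6 ≥ 1.3 ✓.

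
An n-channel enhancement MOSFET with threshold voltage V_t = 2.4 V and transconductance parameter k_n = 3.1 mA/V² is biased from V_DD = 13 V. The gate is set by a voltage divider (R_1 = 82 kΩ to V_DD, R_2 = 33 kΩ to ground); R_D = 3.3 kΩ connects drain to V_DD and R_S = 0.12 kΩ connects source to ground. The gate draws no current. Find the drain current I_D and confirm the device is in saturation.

V_G = V_DD·R_2/(R_1+R_2) = 13×33/115 = 3.73 V.
Assume saturation: I_D = (k_n/2)(V_GS − V_t)² with V_GS = V_G − I_D·R_S = 3.73 − 0.12·I_D.
Substituting gives 0.0223·I_D² − 1.49·I_D + 2.74 = 0, with roots I_D = 1.89 or 65.1 mA.
The root I_D = 65.1 mA gives V_GS = -4.08 V ≤ V_t, so take I_D = 1.89 mA.
Then V_GS = 3.5 V and V_DS = V_DD − I_D(R_D+R_S) = 13 − 1.89×3.42 = 6.54 V.
Saturation requires V_DS ≥ V_GS − V_t = 1.1 V; 6.54 ≥ 1.1 ✓.

I_D ≈ 1.9 mA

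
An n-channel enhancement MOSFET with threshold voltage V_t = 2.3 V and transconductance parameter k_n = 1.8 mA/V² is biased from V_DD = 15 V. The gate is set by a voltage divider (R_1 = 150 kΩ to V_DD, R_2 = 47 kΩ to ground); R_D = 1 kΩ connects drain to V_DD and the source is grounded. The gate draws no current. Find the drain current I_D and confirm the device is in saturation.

V_G = V_DD·R_2/(R_1+R_2) = 15×47/197 = 3.58 V. With the source grounded, V_GS = V_G = 3.58 V.
Assume saturation: I_D = (k_n/2)(V_GS − V_t)² = (1.8/2)×(3.58 − 2.3)² = 0.9×1.28² = 1.47 mA.
V_DS = V_DD − I_D·R_D = 15 − 1.47×1 = 13.5 V.
Saturation requires V_DS ≥ V_GS − V_t = 1.28 V; 13.5 ≥ 1.28 ✓.

I_D ≈ 1.5 mA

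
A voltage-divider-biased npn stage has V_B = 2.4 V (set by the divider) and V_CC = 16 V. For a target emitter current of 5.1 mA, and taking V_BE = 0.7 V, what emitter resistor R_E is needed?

R_E ≈ 0.33 kΩ

V_E = V_B − V_BE = 2.4 − 0.7 = 1.7 V.
R_E = V_E / I_E = 1.7 / 5.1 = 0.333 kΩ.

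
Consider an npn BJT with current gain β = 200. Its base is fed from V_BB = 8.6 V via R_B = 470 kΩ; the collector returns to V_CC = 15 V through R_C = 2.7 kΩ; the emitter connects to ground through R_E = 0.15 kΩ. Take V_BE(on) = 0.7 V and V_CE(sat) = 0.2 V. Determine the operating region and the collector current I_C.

active; I_C ≈ 3.2 mA

Assume active. Base-emitter loop: I_B = (V_BB − V_BE)/(R_B + (β+1)R_E) = (8.6 − 0.7)/(470 + 201×0.15) = 0.0158 mA.
I_C = β·I_B = 200×0.0158 = 3.16 mA.
V_CE = V_CC − I_C·R_C − I_E·R_E = 15 − 3.16×2.7 − 3.17×0.15 = 5.99 V > V_CE(sat), so the active-region assumption holds.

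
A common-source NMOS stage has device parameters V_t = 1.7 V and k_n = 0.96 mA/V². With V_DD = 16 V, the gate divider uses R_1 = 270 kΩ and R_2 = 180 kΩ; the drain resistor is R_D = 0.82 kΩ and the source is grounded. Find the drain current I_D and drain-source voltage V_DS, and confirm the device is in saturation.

V_G = V_DD·R_2/(R_1+R_2) = 16×180/450 = 6.4 V. With the source grounded, V_GS = V_G = 6.4 V.
Assume saturation: I_D = (k_n/2)(V_GS − V_t)² = (0.96/2)×(6.4 − 1.7)² = 0.48×4.7² = 10.6 mA.
V_DS = V_DD − I_D·R_D = 16 − 10.6×0.82 = 7.31 V.
Saturation requires V_DS ≥ V_GS − V_t = 4.7 V; 7.31 ≥ 4.7 ✓.

I_D ≈ 11 mA, V_DS ≈ 7.3 V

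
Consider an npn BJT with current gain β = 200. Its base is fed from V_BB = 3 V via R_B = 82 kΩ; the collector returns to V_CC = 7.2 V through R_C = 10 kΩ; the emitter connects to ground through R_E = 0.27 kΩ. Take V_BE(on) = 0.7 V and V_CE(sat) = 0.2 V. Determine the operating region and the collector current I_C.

saturation; I_C ≈ 0.68 mA

Assume active: I_B = (3 − 0.7)/(82 + 201×0.27) = 0.0169 mA, I_C = β·I_B = 3.38 mA.
Then V_CE = 7.2 − 3.38×10 − 3.39×0.27 = -27.5 V < 0.2 V — the active assumption fails.
Re-solve with V_CE = 0.2 V. KCL at the emitter: V_E/R_E = (V_BB−0.7−V_E)/R_B + (V_CC−0.2−V_E)/R_C, giving V_E = 0.191 V.
I_C = (V_CC − 0.2 − V_E)/R_C = (7 − 0.191)/10 = 0.681 mA.
Check: I_B = (2.3 − 0.191)/82 = 0.0257 mA, and β·I_B = 5.14 mA > I_C, confirming saturation.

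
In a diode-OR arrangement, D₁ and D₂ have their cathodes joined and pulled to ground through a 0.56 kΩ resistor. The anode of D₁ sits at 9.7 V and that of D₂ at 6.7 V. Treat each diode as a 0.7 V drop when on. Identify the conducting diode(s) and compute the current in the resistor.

Assume both conduct. Then node N would need to be at both 9.7−0.7 = 9 V and 6.7−0.7 = 6 V, which is impossible.
Assume only D₁ conducts: V_N = 9.7 − 0.7 = 9 V, so I_R = 9/0.56 = 16.1 mA.
Check D₂: its anode-to-cathode voltage is 6.7 − 9 = -2.3 V < 0.7 V, so it is off. The assumption is consistent.

Only D₁ conducts; I_R ≈ 16 mA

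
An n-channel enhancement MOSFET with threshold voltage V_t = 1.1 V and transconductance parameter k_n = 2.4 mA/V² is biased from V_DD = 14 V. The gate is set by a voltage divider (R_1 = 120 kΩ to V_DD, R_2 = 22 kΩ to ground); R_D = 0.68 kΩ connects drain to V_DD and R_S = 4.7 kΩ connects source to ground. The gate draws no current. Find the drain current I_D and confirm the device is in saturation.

I_D ≈ 0.15 mA

V_G = V_DD·R_2/(R_1+R_2) = 14×22/142 = 2.17 V.
Assume saturation: I_D = (k_n/2)(V_GS − V_t)² with V_GS = V_G − I_D·R_S = 2.17 − 4.7·I_D.
Substituting gives 26.5·I_D² − 13.1·I_D + 1.37 = 0, with roots I_D = 0.152 or 0.341 mA.
The root I_D = 0.341 mA gives V_GS = 0.567 V ≤ V_t, so take I_D = 0.152 mA.
Then V_GS = 1.46 V and V_DS = V_DD − I_D(R_D+R_S) = 14 − 0.152×5.38 = 13.2 V.
Saturation requires V_DS ≥ V_GS − V_t = 0.356 V; 13.2 ≥ 0.356 ✓.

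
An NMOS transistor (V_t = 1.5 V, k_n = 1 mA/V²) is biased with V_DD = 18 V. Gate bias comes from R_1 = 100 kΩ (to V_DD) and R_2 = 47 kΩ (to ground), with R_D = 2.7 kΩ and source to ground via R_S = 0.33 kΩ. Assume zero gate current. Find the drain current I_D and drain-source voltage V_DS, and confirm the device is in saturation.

I_D ≈ 4.2 mA, V_DS ≈ 5.4 V

V_G = V_DD·R_2/(R_1+R_2) = 18×47/147 = 5.76 V.
Assume saturation: I_D = (k_n/2)(V_GS − V_t)² with V_GS = V_G − I_D·R_S = 5.76 − 0.33·I_D.
Substituting gives 0.0545·I_D² − 2.4·I_D + 9.05 = 0, with roots I_D = 4.16 or 40 mA.
The root I_D = 40 mA gives V_GS = -7.44 V ≤ V_t, so take I_D = 4.16 mA.
Then V_GS = 4.38 V and V_DS = V_DD − I_D(R_D+R_S) = 18 − 4.16×3.03 = 5.4 V.
Saturation requires V_DS ≥ V_GS − V_t = 2.88 V; 5.4 ≥ 2.88 ✓.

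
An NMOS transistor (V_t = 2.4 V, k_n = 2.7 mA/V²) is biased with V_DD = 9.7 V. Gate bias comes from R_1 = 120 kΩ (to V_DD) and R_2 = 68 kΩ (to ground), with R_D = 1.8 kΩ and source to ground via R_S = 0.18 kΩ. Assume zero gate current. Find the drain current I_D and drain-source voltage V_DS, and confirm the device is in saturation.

V_G = V_DD·R_2/(R_1+R_2) = 9.7×68/188 = 3.51 V.
Assume saturation: I_D = (k_n/2)(V_GS − V_t)² with V_GS = V_G − I_D·R_S = 3.51 − 0.18·I_D.
Substituting gives 0.0437·I_D² − 1.54·I_D + 1.66 = 0, with roots I_D = 1.11 or 34.1 mA.
The root I_D = 34.1 mA gives V_GS = -2.62 V ≤ V_t, so take I_D = 1.11 mA.
Then V_GS = 3.31 V and V_DS = V_DD − I_D(R_D+R_S) = 9.7 − 1.11×1.98 = 7.5 V.
Saturation requires V_DS ≥ V_GS − V_t = 0.908 V; 7.5 ≥ 0.908 ✓.

I_D ≈ 1.1 mA, V_DS ≈ 7.5 V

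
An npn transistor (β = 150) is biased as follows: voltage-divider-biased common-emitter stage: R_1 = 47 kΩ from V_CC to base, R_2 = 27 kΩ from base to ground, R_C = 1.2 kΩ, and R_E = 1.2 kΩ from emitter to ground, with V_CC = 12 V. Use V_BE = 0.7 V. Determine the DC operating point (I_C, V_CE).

I_C ≈ 2.8 mA, V_CE ≈ 5.3 V

Thevenize the base divider: V_Th = V_CC·R_2/(R_1+R_2) = 12×27/74 = 4.38 V, R_Th = R_1‖R_2 = 17.1 kΩ.
Base-emitter loop: V_Th = I_B·R_Th + V_BE + (β+1)I_B·R_E, so I_B = (4.38 − 0.7) / (17.1 + 151×1.2) = 0.0185 mA.
I_C = β·I_B = 150×0.0185 = 2.78 mA, and I_E = (β+1)I_B = 2.8 mA.
V_CE = V_CC − I_C·R_C − I_E·R_E = 12 − 2.78×1.2 − 2.8×1.2 = 5.3 V.
V_CE = 5.3 V > 0.2 V confirms active-region operation.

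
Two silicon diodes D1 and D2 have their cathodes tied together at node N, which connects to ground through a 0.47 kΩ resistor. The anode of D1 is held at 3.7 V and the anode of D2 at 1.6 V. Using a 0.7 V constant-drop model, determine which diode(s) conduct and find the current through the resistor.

Assume both conduct. Then node N would need to be at both 3.7−0.7 = 3 V and 1.6−0.7 = 0.9 V, which is impossible.
Assume only D1 conducts: V_N = 3.7 − 0.7 = 3 V, so I_R = 3/0.47 = 6.38 mA.
Check D2: its anode-to-cathode voltage is 1.6 − 3 = -1.4 V < 0.7 V, so it is off. The assumption is consistent.

Only D1 conducts; I_R ≈ 6.4 mA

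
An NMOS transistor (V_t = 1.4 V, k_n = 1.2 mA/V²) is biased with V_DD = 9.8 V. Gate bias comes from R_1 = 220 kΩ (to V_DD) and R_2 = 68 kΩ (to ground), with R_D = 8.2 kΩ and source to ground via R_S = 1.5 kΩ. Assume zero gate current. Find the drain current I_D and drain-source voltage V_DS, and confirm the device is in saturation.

I_D ≈ 0.21 mA, V_DS ≈ 7.7 V

V_G = V_DD·R_2/(R_1+R_2) = 9.8×68/288 = 2.31 V.
Assume saturation: I_D = (k_n/2)(V_GS − V_t)² with V_GS = V_G − I_D·R_S = 2.31 − 1.5·I_D.
Substituting gives 1.35·I_D² − 2.65·I_D + 0.501 = 0, with roots I_D = 0.213 or 1.75 mA.
The root I_D = 1.75 mA gives V_GS = -0.306 V ≤ V_t, so take I_D = 0.213 mA.
Then V_GS = 2 V and V_DS = V_DD − I_D(R_D+R_S) = 9.8 − 0.213×9.7 = 7.74 V.
Saturation requires V_DS ≥ V_GS − V_t = 0.595 V; 7.74 ≥ 0.595 ✓.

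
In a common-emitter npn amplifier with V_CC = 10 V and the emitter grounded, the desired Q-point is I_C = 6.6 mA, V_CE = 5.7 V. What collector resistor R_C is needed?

R_C ≈ 0.65 kΩ

Collector loop: V_CC = I_C·R_C + V_CE.
R_C = (V_CC − V_CE)/I_C = (10 − 5.7)/6.6 = 0.652 kΩ.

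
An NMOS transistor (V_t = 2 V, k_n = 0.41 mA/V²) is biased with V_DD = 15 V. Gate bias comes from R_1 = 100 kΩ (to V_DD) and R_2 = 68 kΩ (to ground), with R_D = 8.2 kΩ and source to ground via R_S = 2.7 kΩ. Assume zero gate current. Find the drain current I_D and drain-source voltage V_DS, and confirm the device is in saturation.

V_G = V_DD·R_2/(R_1+R_2) = 15×68/168 = 6.07 V.
Assume saturation: I_D = (k_n/2)(V_GS − V_t)² with V_GS = V_G − I_D·R_S = 6.07 − 2.7·I_D.
Substituting gives 1.49·I_D² − 5.51·I_D + 3.4 = 0, with roots I_D = 0.784 or 2.9 mA.
The root I_D = 2.9 mA gives V_GS = -1.76 V ≤ V_t, so take I_D = 0.784 mA.
Then V_GS = 3.96 V and V_DS = V_DD − I_D(R_D+R_S) = 15 − 0.784×10.9 = 6.46 V.
Saturation requires V_DS ≥ V_GS − V_t = 1.96 V; 6.46 ≥ 1.96 ✓.

I_D ≈ 0.78 mA, V_DS ≈ 6.5 V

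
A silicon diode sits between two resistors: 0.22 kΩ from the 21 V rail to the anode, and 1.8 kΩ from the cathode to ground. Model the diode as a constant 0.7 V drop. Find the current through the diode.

The two resistors are in series with the diode, so KVL gives 21 = I·0.22 + 0.7 + I·1.8.
I = (21 − 0.7) / (0.22 + 1.8) kΩ = 20.3 / 2.02 = 10 mA.

I ≈ 10 mA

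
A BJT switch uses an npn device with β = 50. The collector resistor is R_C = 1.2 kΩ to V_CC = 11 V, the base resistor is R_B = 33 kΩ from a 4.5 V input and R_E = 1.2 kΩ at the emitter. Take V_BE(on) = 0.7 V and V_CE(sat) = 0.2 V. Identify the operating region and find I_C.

active; I_C ≈ 2 mA

Assume active. Base-emitter loop: I_B = (V_BB − V_BE)/(R_B + (β+1)R_E) = (4.5 − 0.7)/(33 + 51×1.2) = 0.0403 mA.
I_C = β·I_B = 50×0.0403 = 2.02 mA.
V_CE = V_CC − I_C·R_C − I_E·R_E = 11 − 2.02×1.2 − 2.06×1.2 = 6.11 V > V_CE(sat), so the active-region assumption holds.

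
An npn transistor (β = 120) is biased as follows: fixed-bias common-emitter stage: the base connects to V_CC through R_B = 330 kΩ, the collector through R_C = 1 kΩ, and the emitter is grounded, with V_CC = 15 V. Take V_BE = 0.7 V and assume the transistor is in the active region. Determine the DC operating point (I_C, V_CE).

Base loop: V_CC = I_B·R_B + V_BE, so I_B = (15 − 0.7)/330 kΩ = 0.0433 mA.
In the active region I_C = β·I_B = 120 × 0.0433 = 5.2 mA.
Collector loop: V_CE = V_CC − I_C·R_C = 15 − 5.2×1 = 9.8 V.
Since V_CE = 9.8 V > V_CE(sat) ≈ 0.2 V, the transistor is in the active region as assumed.

I_C ≈ 5.2 mA, V_CE ≈ 9.8 V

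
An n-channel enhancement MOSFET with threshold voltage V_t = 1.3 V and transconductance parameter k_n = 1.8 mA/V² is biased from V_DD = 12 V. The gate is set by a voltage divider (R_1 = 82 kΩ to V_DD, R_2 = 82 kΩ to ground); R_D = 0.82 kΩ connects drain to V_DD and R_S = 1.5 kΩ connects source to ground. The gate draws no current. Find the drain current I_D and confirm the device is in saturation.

V_G = V_DD·R_2/(R_1+R_2) = 12×82/164 = 6 V.
Assume saturation: I_D = (k_n/2)(V_GS − V_t)² with V_GS = V_G − I_D·R_S = 6 − 1.5·I_D.
Substituting gives 2.03·I_D² − 13.7·I_D + 19.9 = 0, with roots I_D = 2.11 or 4.65 mA.
The root I_D = 4.65 mA gives V_GS = -0.973 V ≤ V_t, so take I_D = 2.11 mA.
Then V_GS = 2.83 V and V_DS = V_DD − I_D(R_D+R_S) = 12 − 2.11×2.32 = 7.1 V.
Saturation requires V_DS ≥ V_GS − V_t = 1.53 V; 7.1 ≥ 1.53 ✓.

I_D ≈ 2.1 mA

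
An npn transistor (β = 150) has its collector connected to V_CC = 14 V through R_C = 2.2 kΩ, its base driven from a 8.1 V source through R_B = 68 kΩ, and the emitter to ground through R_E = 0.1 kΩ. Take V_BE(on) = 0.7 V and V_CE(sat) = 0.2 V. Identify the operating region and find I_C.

Assume active: I_B = (8.1 − 0.7)/(68 + 151×0.1) = 0.089 mA, I_C = β·I_B = 13.4 mA.
Then V_CE = 14 − 13.4×2.2 − 13.4×0.1 = -16.7 V < 0.2 V — the active assumption fails.
Re-solve with V_CE = 0.2 V. KCL at the emitter: V_E/R_E = (V_BB−0.7−V_E)/R_B + (V_CC−0.2−V_E)/R_C, giving V_E = 0.61 V.
I_C = (V_CC − 0.2 − V_E)/R_C = (13.8 − 0.61)/2.2 = 6 mA.
Check: I_B = (7.4 − 0.61)/68 = 0.0999 mA, and β·I_B = 15 mA > I_C, confirming saturation.

saturation; I_C ≈ 6 mA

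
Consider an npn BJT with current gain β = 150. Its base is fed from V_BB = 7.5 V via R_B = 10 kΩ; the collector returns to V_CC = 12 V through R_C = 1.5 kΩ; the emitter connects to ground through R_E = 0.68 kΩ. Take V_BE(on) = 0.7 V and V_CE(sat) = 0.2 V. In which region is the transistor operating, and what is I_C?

Assume active: I_B = (7.5 − 0.7)/(10 + 151×0.68) = 0.0603 mA, I_C = β·I_B = 9.05 mA.
Then V_CE = 12 − 9.05×1.5 − 9.11×0.68 = -7.77 V < 0.2 V — the active assumption fails.
Re-solve with V_CE = 0.2 V. KCL at the emitter: V_E/R_E = (V_BB−0.7−V_E)/R_B + (V_CC−0.2−V_E)/R_C, giving V_E = 3.82 V.
I_C = (V_CC − 0.2 − V_E)/R_C = (11.8 − 3.82)/1.5 = 5.32 mA.
Check: I_B = (6.8 − 3.82)/10 = 0.298 mA, and β·I_B = 44.7 mA > I_C, confirming saturation.

saturation; I_C ≈ 5.3 mA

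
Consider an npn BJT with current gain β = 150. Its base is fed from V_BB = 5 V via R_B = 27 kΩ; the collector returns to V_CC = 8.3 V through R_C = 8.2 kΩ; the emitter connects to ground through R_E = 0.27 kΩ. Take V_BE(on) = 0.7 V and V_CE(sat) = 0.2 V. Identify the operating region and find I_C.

saturation; I_C ≈ 0.95 mA

Assume active: I_B = (5 − 0.7)/(27 + 151×0.27) = 0.0634 mA, I_C = β·I_B = 9.52 mA.
Then V_CE = 8.3 − 9.52×8.2 − 9.58×0.27 = -72.3 V < 0.2 V — the active assumption fails.
Re-solve with V_CE = 0.2 V. KCL at the emitter: V_E/R_E = (V_BB−0.7−V_E)/R_B + (V_CC−0.2−V_E)/R_C, giving V_E = 0.297 V.
I_C = (V_CC − 0.2 − V_E)/R_C = (8.1 − 0.297)/8.2 = 0.952 mA.
Check: I_B = (4.3 − 0.297)/27 = 0.148 mA, and β·I_B = 22.2 mA > I_C, confirming saturation.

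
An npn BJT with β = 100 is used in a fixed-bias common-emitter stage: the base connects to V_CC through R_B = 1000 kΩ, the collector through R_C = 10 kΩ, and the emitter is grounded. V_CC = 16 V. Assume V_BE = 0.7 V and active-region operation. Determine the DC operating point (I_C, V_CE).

Base loop: V_CC = I_B·R_B + V_BE, so I_B = (16 − 0.7)/1000 kΩ = 0.0153 mA.
In the active region I_C = β·I_B = 100 × 0.0153 = 1.53 mA.
Collector loop: V_CE = V_CC − I_C·R_C = 16 − 1.53×10 = 0.7 V.
Since V_CE = 0.7 V > V_CE(sat) ≈ 0.2 V, the transistor is in the active region as assumed.

I_C ≈ 1.5 mA, V_CE ≈ 0.7 V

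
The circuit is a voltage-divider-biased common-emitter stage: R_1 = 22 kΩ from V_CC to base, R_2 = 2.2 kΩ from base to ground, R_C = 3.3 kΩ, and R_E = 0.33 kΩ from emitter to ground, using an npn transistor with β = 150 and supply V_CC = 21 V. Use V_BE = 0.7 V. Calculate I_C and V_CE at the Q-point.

I_C ≈ 3.5 mA, V_CE ≈ 8.3 V

Thevenize the base divider: V_Th = V_CC·R_2/(R_1+R_2) = 21×2.2/24.2 = 1.91 V, R_Th = R_1‖R_2 = 2 kΩ.
Base-emitter loop: V_Th = I_B·R_Th + V_BE + (β+1)I_B·R_E, so I_B = (1.91 − 0.7) / (2 + 151×0.33) = 0.0233 mA.
I_C = β·I_B = 150×0.0233 = 3.5 mA, and I_E = (β+1)I_B = 3.52 mA.
V_CE = V_CC − I_C·R_C − I_E·R_E = 21 − 3.5×3.3 − 3.52×0.33 = 8.29 V.
V_CE = 8.29 V > 0.2 V confirms active-region operation.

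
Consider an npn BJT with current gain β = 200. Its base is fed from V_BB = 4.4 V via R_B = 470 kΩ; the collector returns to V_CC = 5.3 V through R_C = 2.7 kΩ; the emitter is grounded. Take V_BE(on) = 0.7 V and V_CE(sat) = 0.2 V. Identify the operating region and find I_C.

Assume active. Base-emitter loop: I_B = (V_BB − V_BE)/R_B = (4.4 − 0.7)/470 = 0.00787 mA.
I_C = β·I_B = 200×0.00787 = 1.57 mA.
V_CE = V_CC − I_C·R_C = 5.3 − 1.57×2.7 = 1.05 V > V_CE(sat), so the active-region assumption holds.

active; I_C ≈ 1.6 mA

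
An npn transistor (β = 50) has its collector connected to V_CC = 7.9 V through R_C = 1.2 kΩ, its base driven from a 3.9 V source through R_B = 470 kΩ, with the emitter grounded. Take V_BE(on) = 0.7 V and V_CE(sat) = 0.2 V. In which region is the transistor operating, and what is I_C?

active; I_C ≈ 0.34 mA

Assume active. Base-emitter loop: I_B = (V_BB − V_BE)/R_B = (3.9 − 0.7)/470 = 0.00681 mA.
I_C = β·I_B = 50×0.00681 = 0.34 mA.
V_CE = V_CC − I_C·R_C = 7.9 − 0.34×1.2 = 7.49 V > V_CE(sat), so the active-region assumption holds.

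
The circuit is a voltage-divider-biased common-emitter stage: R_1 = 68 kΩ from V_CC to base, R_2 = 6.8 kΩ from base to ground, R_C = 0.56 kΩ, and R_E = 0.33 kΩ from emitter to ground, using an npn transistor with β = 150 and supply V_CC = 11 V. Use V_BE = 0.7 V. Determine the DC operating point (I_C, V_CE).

I_C ≈ 0.8 mA, V_CE ≈ 10 V

Thevenize the base divider: V_Th = V_CC·R_2/(R_1+R_2) = 11×6.8/74.8 = 1 V, R_Th = R_1‖R_2 = 6.18 kΩ.
Base-emitter loop: V_Th = I_B·R_Th + V_BE + (β+1)I_B·R_E, so I_B = (1 − 0.7) / (6.18 + 151×0.33) = 0.00536 mA.
I_C = β·I_B = 150×0.00536 = 0.803 mA, and I_E = (β+1)I_B = 0.809 mA.
V_CE = V_CC − I_C·R_C − I_E·R_E = 11 − 0.803×0.56 − 0.809×0.33 = 10.3 V.
V_CE = 10.3 V > 0.2 V confirms active-region operation.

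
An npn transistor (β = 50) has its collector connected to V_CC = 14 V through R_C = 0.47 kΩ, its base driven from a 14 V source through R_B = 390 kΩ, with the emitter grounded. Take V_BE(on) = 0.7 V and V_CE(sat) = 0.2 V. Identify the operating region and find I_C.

Assume active. Base-emitter loop: I_B = (V_BB − V_BE)/R_B = (14 − 0.7)/390 = 0.0341 mA.
I_C = β·I_B = 50×0.0341 = 1.71 mA.
V_CE = V_CC − I_C·R_C = 14 − 1.71×0.47 = 13.2 V > V_CE(sat), so the active-region assumption holds.

active; I_C ≈ 1.7 mA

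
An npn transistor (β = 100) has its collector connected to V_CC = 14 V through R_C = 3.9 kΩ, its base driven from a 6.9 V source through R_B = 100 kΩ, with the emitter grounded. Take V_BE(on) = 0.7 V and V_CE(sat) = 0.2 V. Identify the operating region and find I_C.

saturation; I_C ≈ 3.5 mA

Assume active: I_B = (6.9 − 0.7)/100 = 0.062 mA, giving I_C = β·I_B = 6.2 mA.
But then V_CE = 14 − 6.2×3.9 = -10.2 V < V_CE(sat) = 0.2 V — impossible in the active region.
So the transistor is saturated. With V_CE = 0.2 V, I_C = (V_CC − 0.2)/R_C = 13.8/3.9 = 3.54 mA.
Check: β·I_B = 6.2 mA > I_C = 3.54 mA, confirming saturation.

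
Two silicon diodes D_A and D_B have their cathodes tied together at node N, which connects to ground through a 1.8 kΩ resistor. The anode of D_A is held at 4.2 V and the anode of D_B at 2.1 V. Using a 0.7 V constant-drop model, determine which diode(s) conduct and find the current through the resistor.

Only D_A conducts; I_R ≈ 1.9 mA

Assume both conduct. Then node N would need to be at both 4.2−0.7 = 3.5 V and 2.1−0.7 = 1.4 V, which is impossible.
Assume only D_A conducts: V_N = 4.2 − 0.7 = 3.5 V, so I_R = 3.5/1.8 = 1.94 mA.
Check D_B: its anode-to-cathode voltage is 2.1 − 3.5 = -1.4 V < 0.7 V, so it is off. The assumption is consistent.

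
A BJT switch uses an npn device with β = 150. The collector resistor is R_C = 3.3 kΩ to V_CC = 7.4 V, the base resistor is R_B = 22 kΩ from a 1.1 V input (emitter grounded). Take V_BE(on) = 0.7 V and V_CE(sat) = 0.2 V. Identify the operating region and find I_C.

saturation; I_C ≈ 2.2 mA

Assume active: I_B = (1.1 − 0.7)/22 = 0.0182 mA, giving I_C = β·I_B = 2.73 mA.
But then V_CE = 7.4 − 2.73×3.3 = -1.6 V < V_CE(sat) = 0.2 V — impossible in the active region.
So the transistor is saturated. With V_CE = 0.2 V, I_C = (V_CC − 0.2)/R_C = 7.2/3.3 = 2.18 mA.
Check: β·I_B = 2.73 mA > I_C = 2.18 mA, confirming saturation.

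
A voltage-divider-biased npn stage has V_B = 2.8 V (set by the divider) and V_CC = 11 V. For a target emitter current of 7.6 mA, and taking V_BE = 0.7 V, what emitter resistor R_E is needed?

R_E ≈ 0.28 kΩ

V_E = V_B − V_BE = 2.8 − 0.7 = 2.1 V.
R_E = V_E / I_E = 2.1 / 7.6 = 0.276 kΩ.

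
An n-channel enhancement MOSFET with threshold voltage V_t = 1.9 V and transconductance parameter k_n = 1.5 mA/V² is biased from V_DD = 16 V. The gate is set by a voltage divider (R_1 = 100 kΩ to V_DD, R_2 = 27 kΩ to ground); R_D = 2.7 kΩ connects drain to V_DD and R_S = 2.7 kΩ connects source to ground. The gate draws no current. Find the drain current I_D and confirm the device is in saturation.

I_D ≈ 0.32 mA

V_G = V_DD·R_2/(R_1+R_2) = 16×27/127 = 3.4 V.
Assume saturation: I_D = (k_n/2)(V_GS − V_t)² with V_GS = V_G − I_D·R_S = 3.4 − 2.7·I_D.
Substituting gives 5.47·I_D² − 7.08·I_D + 1.69 = 0, with roots I_D = 0.316 or 0.979 mA.
The root I_D = 0.979 mA gives V_GS = 0.757 V ≤ V_t, so take I_D = 0.316 mA.
Then V_GS = 2.55 V and V_DS = V_DD − I_D(R_D+R_S) = 16 − 0.316×5.4 = 14.3 V.
Saturation requires V_DS ≥ V_GS − V_t = 0.649 V; 14.3 ≥ 0.649 ✓.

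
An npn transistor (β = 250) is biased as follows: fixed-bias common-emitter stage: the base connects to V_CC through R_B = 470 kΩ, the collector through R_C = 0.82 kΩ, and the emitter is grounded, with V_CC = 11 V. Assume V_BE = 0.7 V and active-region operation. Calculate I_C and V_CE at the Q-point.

I_C ≈ 5.5 mA, V_CE ≈ 6.5 V

Base loop: V_CC = I_B·R_B + V_BE, so I_B = (11 − 0.7)/470 kΩ = 0.0219 mA.
In the active region I_C = β·I_B = 250 × 0.0219 = 5.48 mA.
Collector loop: V_CE = V_CC − I_C·R_C = 11 − 5.48×0.82 = 6.51 V.
Since V_CE = 6.51 V > V_CE(sat) ≈ 0.2 V, the transistor is in the active region as assumed.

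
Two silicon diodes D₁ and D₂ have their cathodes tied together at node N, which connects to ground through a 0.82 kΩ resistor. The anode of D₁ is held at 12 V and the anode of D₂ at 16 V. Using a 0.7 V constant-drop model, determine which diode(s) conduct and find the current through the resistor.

Assume both conduct. Then node N would need to be at both 12−0.7 = 11.3 V and 16−0.7 = 15.3 V, which is impossible.
Assume only D₂ conducts: V_N = 16 − 0.7 = 15.3 V, so I_R = 15.3/0.82 = 18.7 mA.
Check D₁: its anode-to-cathode voltage is 12 − 15.3 = -3.3 V < 0.7 V, so it is off. The assumption is consistent.

Only D₂ conducts; I_R ≈ 19 mA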